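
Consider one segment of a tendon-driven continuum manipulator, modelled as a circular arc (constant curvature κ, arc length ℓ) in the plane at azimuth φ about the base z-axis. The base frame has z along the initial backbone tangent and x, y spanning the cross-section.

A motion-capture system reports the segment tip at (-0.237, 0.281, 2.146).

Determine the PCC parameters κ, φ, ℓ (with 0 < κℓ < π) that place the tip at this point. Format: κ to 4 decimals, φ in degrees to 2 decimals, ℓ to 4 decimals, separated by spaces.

0.1551 130.14 2.1877

ρ = √(x²+y²) = √(-0.237² + 0.281²) = 0.36760
φ = atan2(y, x) mod 360° = atan2(0.281, -0.237) = 130.1448°
|p|² = ρ² + z² = 0.36760² + 2.146² = 4.74045
κ = 2ρ / |p|² = 2×0.36760 / 4.74045 = 0.15509
θ = 2·atan2(ρ, z) = 2·atan2(0.36760, 2.146) = 0.33930 rad
ℓ = θ/κ = 0.33930/0.15509 = 2.18774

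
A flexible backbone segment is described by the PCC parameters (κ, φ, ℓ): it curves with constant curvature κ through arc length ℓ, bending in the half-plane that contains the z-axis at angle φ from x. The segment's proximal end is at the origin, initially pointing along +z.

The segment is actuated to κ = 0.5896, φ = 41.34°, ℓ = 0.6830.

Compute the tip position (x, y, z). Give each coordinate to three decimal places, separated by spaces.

θ = κ·ℓ = 0.5896 × 0.6830 = 0.40270 rad
ρ = (1 − cos θ)/κ = (1 − 0.92001)/0.5896 = 0.13567
z = sin θ / κ = 0.39190/0.5896 = 0.66469
x = ρ cos φ = 0.13567 × cos(41.34°) = 0.10186
y = ρ sin φ = 0.13567 × sin(41.34°) = 0.08962

0.102 0.090 0.665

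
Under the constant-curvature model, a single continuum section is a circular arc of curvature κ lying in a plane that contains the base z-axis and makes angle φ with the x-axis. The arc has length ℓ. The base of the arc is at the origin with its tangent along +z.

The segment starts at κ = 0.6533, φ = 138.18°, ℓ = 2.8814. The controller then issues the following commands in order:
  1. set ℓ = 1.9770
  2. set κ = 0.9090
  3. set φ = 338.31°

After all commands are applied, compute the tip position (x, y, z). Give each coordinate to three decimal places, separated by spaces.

1.252 -0.498 1.072

initial: κ=0.6533, φ=138.18°, ℓ=2.8814
cmd 1: set ℓ=1.9770 → (κ,φ,ℓ)=(0.6533,138.18°,1.9770) → tip=(-0.8263,0.7394,1.4714)
cmd 2: set κ=0.9090 → (κ,φ,ℓ)=(0.9090,138.18°,1.9770) → tip=(-1.0038,0.8981,1.0721)
cmd 3: set φ=338.31° → (κ,φ,ℓ)=(0.9090,338.31°,1.9770) → tip=(1.2516,-0.4978,1.0721)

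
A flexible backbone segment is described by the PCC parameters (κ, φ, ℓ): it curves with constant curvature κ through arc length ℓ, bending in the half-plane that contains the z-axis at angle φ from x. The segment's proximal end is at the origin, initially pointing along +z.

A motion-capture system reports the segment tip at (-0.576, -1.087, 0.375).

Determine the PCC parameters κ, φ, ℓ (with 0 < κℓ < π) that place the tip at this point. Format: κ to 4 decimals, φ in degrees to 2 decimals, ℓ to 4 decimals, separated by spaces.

ρ = √(x²+y²) = √(-0.576² + -1.087²) = 1.23018
φ = atan2(y, x) mod 360° = atan2(-1.087, -0.576) = 242.0809°
|p|² = ρ² + z² = 1.23018² + 0.375² = 1.65397
κ = 2ρ / |p|² = 2×1.23018 / 1.65397 = 1.48755
θ = 2·atan2(ρ, z) = 2·atan2(1.23018, 0.375) = 2.54982 rad
ℓ = θ/κ = 2.54982/1.48755 = 1.71411

1.4875 242.08 1.7141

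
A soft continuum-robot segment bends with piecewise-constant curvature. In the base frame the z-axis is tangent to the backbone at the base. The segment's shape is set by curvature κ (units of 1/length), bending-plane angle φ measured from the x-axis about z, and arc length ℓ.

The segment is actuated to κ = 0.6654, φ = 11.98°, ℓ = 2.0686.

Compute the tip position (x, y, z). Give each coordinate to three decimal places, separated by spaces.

1.186 0.252 1.475

θ = κ·ℓ = 0.6654 × 2.0686 = 1.37645 rad
ρ = (1 − cos θ)/κ = (1 − 0.19313)/0.6654 = 1.21261
z = sin θ / κ = 0.98117/0.6654 = 1.47456
x = ρ cos φ = 1.21261 × cos(11.98°) = 1.18620
y = ρ sin φ = 1.21261 × sin(11.98°) = 0.25170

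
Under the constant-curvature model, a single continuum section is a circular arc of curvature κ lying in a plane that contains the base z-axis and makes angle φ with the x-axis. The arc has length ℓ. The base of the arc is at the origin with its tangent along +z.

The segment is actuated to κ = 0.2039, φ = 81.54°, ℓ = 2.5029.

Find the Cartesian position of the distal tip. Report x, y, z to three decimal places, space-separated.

0.092 0.618 2.396

θ = κ·ℓ = 0.2039 × 2.5029 = 0.51034 rad
ρ = (1 − cos θ)/κ = (1 − 0.87258)/0.2039 = 0.62492
z = sin θ / κ = 0.48848/0.2039 = 2.39566
x = ρ cos φ = 0.62492 × cos(81.54°) = 0.09194
y = ρ sin φ = 0.62492 × sin(81.54°) = 0.61812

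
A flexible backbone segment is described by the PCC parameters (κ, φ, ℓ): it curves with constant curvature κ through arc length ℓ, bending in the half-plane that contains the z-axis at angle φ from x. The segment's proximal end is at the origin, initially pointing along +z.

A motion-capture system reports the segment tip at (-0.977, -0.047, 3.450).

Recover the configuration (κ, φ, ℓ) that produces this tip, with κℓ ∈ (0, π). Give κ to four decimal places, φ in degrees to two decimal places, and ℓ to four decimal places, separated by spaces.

ρ = √(x²+y²) = √(-0.977² + -0.047²) = 0.97813
φ = atan2(y, x) mod 360° = atan2(-0.047, -0.977) = 182.7542°
|p|² = ρ² + z² = 0.97813² + 3.450² = 12.85924
κ = 2ρ / |p|² = 2×0.97813 / 12.85924 = 0.15213
θ = 2·atan2(ρ, z) = 2·atan2(0.97813, 3.450) = 0.55253 rad
ℓ = θ/κ = 0.55253/0.15213 = 3.63200

0.1521 182.75 3.6320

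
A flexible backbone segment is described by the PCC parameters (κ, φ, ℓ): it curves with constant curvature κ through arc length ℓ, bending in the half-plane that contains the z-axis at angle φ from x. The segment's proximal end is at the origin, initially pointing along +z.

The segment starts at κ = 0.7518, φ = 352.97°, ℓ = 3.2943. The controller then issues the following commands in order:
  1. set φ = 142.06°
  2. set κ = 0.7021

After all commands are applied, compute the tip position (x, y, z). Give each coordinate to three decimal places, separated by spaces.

-1.882 1.468 1.050

initial: κ=0.7518, φ=352.97°, ℓ=3.2943
cmd 1: set φ=142.06° → (κ,φ,ℓ)=(0.7518,142.06°,3.2943) → tip=(-1.8746,1.4614,0.8207)
cmd 2: set κ=0.7021 → (κ,φ,ℓ)=(0.7021,142.06°,3.2943) → tip=(-1.8825,1.4676,1.0498)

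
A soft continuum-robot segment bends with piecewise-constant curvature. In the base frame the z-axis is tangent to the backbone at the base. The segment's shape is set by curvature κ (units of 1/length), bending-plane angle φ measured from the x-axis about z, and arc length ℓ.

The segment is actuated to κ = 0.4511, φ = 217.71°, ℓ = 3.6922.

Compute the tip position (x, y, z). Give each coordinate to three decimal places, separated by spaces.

-1.920 -1.484 2.207

θ = κ·ℓ = 0.4511 × 3.6922 = 1.66555 rad
ρ = (1 − cos θ)/κ = (1 − -0.09461)/0.4511 = 2.42654
z = sin θ / κ = 0.99551/0.4511 = 2.20686
x = ρ cos φ = 2.42654 × cos(217.71°) = -1.91968
y = ρ sin φ = 2.42654 × sin(217.71°) = -1.48423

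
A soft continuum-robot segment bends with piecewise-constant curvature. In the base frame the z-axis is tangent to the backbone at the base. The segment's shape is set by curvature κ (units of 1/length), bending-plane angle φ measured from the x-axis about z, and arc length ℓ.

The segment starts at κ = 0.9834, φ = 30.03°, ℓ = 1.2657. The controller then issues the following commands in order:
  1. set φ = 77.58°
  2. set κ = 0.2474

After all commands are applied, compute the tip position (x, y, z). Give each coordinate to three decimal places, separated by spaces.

initial: κ=0.9834, φ=30.03°, ℓ=1.2657
cmd 1: set φ=77.58° → (κ,φ,ℓ)=(0.9834,77.58°,1.2657) → tip=(0.1486,0.6749,0.9633)
cmd 2: set κ=0.2474 → (κ,φ,ℓ)=(0.2474,77.58°,1.2657) → tip=(0.0423,0.1920,1.2451)

0.042 0.192 1.245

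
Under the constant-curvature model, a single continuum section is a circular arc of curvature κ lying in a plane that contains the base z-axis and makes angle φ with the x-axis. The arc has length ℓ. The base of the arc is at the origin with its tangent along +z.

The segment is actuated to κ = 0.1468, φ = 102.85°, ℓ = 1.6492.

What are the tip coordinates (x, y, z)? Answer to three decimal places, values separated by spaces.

θ = κ·ℓ = 0.1468 × 1.6492 = 0.24210 rad
ρ = (1 − cos θ)/κ = (1 − 0.97084)/0.1468 = 0.19866
z = sin θ / κ = 0.23974/0.1468 = 1.63314
x = ρ cos φ = 0.19866 × cos(102.85°) = -0.04418
y = ρ sin φ = 0.19866 × sin(102.85°) = 0.19369

-0.044 0.194 1.633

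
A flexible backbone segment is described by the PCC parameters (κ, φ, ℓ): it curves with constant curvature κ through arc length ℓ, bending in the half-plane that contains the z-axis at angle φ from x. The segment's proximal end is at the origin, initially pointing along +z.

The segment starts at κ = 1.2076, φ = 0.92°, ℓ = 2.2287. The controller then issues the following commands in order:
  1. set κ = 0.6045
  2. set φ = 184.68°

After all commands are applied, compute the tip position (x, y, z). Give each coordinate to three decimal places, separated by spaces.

-1.283 -0.105 1.613

initial: κ=1.2076, φ=0.92°, ℓ=2.2287
cmd 1: set κ=0.6045 → (κ,φ,ℓ)=(0.6045,0.92°,2.2287) → tip=(1.2874,0.0207,1.6131)
cmd 2: set φ=184.68° → (κ,φ,ℓ)=(0.6045,184.68°,2.2287) → tip=(-1.2832,-0.1051,1.6131)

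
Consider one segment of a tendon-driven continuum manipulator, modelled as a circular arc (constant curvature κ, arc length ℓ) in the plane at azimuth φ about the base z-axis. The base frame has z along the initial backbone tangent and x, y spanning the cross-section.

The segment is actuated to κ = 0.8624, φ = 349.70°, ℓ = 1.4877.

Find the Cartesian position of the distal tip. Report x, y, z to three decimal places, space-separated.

θ = κ·ℓ = 0.8624 × 1.4877 = 1.28299 rad
ρ = (1 − cos θ)/κ = (1 − 0.28385)/0.8624 = 0.83042
z = sin θ / κ = 0.95887/0.8624 = 1.11186
x = ρ cos φ = 0.83042 × cos(349.70°) = 0.81704
y = ρ sin φ = 0.83042 × sin(349.70°) = -0.14848

0.817 -0.148 1.112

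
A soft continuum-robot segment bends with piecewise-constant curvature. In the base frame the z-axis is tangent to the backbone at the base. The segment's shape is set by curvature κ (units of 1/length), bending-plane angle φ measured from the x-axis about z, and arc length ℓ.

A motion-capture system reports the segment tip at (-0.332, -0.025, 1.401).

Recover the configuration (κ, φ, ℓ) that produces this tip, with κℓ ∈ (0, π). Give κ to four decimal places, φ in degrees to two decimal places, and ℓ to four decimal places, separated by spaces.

ρ = √(x²+y²) = √(-0.332² + -0.025²) = 0.33294
φ = atan2(y, x) mod 360° = atan2(-0.025, -0.332) = 184.3063°
|p|² = ρ² + z² = 0.33294² + 1.401² = 2.07365
κ = 2ρ / |p|² = 2×0.33294 / 2.07365 = 0.32111
θ = 2·atan2(ρ, z) = 2·atan2(0.33294, 1.401) = 0.46663 rad
ℓ = θ/κ = 0.46663/0.32111 = 1.45317

0.3211 184.31 1.4532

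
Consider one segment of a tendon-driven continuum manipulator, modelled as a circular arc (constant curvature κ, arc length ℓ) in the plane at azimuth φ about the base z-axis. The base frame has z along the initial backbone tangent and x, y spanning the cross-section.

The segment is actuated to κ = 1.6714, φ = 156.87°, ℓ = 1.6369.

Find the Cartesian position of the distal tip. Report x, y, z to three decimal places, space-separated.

θ = κ·ℓ = 1.6714 × 1.6369 = 2.73591 rad
ρ = (1 − cos θ)/κ = (1 − -0.91884)/1.6714 = 1.14804
z = sin θ / κ = 0.39464/1.6714 = 0.23611
x = ρ cos φ = 1.14804 × cos(156.87°) = -1.05576
y = ρ sin φ = 1.14804 × sin(156.87°) = 0.45097

-1.056 0.451 0.236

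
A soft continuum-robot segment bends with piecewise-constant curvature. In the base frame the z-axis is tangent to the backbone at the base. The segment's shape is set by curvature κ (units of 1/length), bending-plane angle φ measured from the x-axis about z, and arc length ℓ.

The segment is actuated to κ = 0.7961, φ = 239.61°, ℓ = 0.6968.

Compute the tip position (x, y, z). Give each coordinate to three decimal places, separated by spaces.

θ = κ·ℓ = 0.7961 × 0.6968 = 0.55472 rad
ρ = (1 − cos θ)/κ = (1 − 0.85005)/0.7961 = 0.18836
z = sin θ / κ = 0.52671/0.7961 = 0.66161
x = ρ cos φ = 0.18836 × cos(239.61°) = -0.09529
y = ρ sin φ = 0.18836 × sin(239.61°) = -0.16248

-0.095 -0.162 0.662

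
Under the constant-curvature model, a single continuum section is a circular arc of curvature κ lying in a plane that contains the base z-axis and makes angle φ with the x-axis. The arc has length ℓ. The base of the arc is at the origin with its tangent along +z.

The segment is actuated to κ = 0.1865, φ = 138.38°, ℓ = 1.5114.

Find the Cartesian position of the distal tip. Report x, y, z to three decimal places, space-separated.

θ = κ·ℓ = 0.1865 × 1.5114 = 0.28188 rad
ρ = (1 − cos θ)/κ = (1 − 0.96054)/0.1865 = 0.21161
z = sin θ / κ = 0.27816/0.1865 = 1.49146
x = ρ cos φ = 0.21161 × cos(138.38°) = -0.15819
y = ρ sin φ = 0.21161 × sin(138.38°) = 0.14055

-0.158 0.141 1.491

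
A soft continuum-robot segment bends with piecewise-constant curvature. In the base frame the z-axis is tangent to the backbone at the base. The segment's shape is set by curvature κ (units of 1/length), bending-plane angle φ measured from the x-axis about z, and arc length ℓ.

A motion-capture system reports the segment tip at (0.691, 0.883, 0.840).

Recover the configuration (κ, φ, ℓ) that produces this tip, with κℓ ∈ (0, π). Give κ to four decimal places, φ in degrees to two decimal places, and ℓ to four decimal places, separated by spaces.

1.1425 51.95 1.6242

ρ = √(x²+y²) = √(0.691² + 0.883²) = 1.12124
φ = atan2(y, x) mod 360° = atan2(0.883, 0.691) = 51.9547°
|p|² = ρ² + z² = 1.12124² + 0.840² = 1.96277
κ = 2ρ / |p|² = 2×1.12124 / 1.96277 = 1.14250
θ = 2·atan2(ρ, z) = 2·atan2(1.12124, 0.840) = 1.85565 rad
ℓ = θ/κ = 1.85565/1.14250 = 1.62420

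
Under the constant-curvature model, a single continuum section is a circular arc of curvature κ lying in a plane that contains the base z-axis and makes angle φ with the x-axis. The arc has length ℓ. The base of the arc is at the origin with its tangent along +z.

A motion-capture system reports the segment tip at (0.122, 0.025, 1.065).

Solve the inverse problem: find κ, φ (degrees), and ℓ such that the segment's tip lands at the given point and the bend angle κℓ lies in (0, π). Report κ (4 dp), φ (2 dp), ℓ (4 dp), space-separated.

0.2166 11.58 1.0747

ρ = √(x²+y²) = √(0.122² + 0.025²) = 0.12454
φ = atan2(y, x) mod 360° = atan2(0.025, 0.122) = 11.5806°
|p|² = ρ² + z² = 0.12454² + 1.065² = 1.14973
κ = 2ρ / |p|² = 2×0.12454 / 1.14973 = 0.21663
θ = 2·atan2(ρ, z) = 2·atan2(0.12454, 1.065) = 0.23281 rad
ℓ = θ/κ = 0.23281/0.21663 = 1.07468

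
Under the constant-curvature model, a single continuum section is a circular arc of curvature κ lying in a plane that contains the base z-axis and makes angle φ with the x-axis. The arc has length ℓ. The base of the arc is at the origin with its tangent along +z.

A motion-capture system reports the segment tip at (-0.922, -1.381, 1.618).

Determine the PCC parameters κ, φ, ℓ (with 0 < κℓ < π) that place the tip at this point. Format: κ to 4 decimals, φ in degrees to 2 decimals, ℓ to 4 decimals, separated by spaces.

0.6178 236.27 2.5844

ρ = √(x²+y²) = √(-0.922² + -1.381²) = 1.66050
φ = atan2(y, x) mod 360° = atan2(-1.381, -0.922) = 236.2717°
|p|² = ρ² + z² = 1.66050² + 1.618² = 5.37517
κ = 2ρ / |p|² = 2×1.66050 / 5.37517 = 0.61784
θ = 2·atan2(ρ, z) = 2·atan2(1.66050, 1.618) = 1.59672 rad
ℓ = θ/κ = 1.59672/0.61784 = 2.58436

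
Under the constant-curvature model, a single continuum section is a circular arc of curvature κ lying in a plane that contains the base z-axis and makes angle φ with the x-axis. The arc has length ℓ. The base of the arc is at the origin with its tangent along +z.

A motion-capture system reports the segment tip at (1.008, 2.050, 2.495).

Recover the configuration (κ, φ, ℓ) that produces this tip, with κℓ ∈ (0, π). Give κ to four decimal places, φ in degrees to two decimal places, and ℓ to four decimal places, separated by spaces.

ρ = √(x²+y²) = √(1.008² + 2.050²) = 2.28442
φ = atan2(y, x) mod 360° = atan2(2.050, 1.008) = 63.8163°
|p|² = ρ² + z² = 2.28442² + 2.495² = 11.44359
κ = 2ρ / |p|² = 2×2.28442 / 11.44359 = 0.39925
θ = 2·atan2(ρ, z) = 2·atan2(2.28442, 2.495) = 1.48273 rad
ℓ = θ/κ = 1.48273/0.39925 = 3.71381

0.3992 63.82 3.7138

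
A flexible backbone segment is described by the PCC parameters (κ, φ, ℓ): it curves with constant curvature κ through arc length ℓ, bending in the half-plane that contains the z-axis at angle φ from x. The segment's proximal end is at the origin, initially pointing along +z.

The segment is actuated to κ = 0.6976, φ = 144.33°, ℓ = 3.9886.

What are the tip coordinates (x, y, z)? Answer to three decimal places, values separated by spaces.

-2.255 1.618 0.504

θ = κ·ℓ = 0.6976 × 3.9886 = 2.78245 rad
ρ = (1 − cos θ)/κ = (1 − -0.93620)/0.6976 = 2.77551
z = sin θ / κ = 0.35147/0.6976 = 0.50383
x = ρ cos φ = 2.77551 × cos(144.33°) = -2.25480
y = ρ sin φ = 2.77551 × sin(144.33°) = 1.61845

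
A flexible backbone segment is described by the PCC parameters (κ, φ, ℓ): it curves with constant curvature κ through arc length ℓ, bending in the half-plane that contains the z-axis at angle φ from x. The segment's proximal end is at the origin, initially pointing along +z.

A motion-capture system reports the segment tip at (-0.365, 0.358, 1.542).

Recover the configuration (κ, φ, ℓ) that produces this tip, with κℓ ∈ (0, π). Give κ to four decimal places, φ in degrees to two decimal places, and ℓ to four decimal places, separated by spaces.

ρ = √(x²+y²) = √(-0.365² + 0.358²) = 0.51126
φ = atan2(y, x) mod 360° = atan2(0.358, -0.365) = 135.5547°
|p|² = ρ² + z² = 0.51126² + 1.542² = 2.63915
κ = 2ρ / |p|² = 2×0.51126 / 2.63915 = 0.38744
θ = 2·atan2(ρ, z) = 2·atan2(0.51126, 1.542) = 0.64030 rad
ℓ = θ/κ = 0.64030/0.38744 = 1.65263

0.3874 135.55 1.6526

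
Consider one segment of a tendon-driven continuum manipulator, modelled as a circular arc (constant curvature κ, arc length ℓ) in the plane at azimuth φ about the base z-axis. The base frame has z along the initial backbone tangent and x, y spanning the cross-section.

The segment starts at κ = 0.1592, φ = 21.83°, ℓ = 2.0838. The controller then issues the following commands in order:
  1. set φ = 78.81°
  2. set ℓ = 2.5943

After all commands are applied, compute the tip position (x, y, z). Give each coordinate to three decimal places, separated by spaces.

initial: κ=0.1592, φ=21.83°, ℓ=2.0838
cmd 1: set φ=78.81° → (κ,φ,ℓ)=(0.1592,78.81°,2.0838) → tip=(0.0665,0.3360,2.0458)
cmd 2: set ℓ=2.5943 → (κ,φ,ℓ)=(0.1592,78.81°,2.5943) → tip=(0.1025,0.5181,2.5212)

0.102 0.518 2.521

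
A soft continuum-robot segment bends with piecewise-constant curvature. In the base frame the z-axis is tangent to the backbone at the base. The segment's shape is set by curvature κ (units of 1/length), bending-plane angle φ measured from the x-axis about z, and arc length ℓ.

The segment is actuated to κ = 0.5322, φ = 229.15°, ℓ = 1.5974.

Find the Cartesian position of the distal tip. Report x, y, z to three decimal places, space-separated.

-0.418 -0.483 1.412

θ = κ·ℓ = 0.5322 × 1.5974 = 0.85014 rad
ρ = (1 − cos θ)/κ = (1 − 0.65988)/0.5322 = 0.63908
z = sin θ / κ = 0.75137/0.5322 = 1.41182
x = ρ cos φ = 0.63908 × cos(229.15°) = -0.41801
y = ρ sin φ = 0.63908 × sin(229.15°) = -0.48342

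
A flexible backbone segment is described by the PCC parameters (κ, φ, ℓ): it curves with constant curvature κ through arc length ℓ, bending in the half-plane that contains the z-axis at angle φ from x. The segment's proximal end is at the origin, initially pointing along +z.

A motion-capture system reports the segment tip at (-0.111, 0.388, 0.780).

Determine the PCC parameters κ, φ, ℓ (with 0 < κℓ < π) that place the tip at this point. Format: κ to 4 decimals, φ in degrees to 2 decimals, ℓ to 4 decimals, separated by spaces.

1.0465 105.96 0.9125

ρ = √(x²+y²) = √(-0.111² + 0.388²) = 0.40357
φ = atan2(y, x) mod 360° = atan2(0.388, -0.111) = 105.9649°
|p|² = ρ² + z² = 0.40357² + 0.780² = 0.77127
κ = 2ρ / |p|² = 2×0.40357 / 0.77127 = 1.04650
θ = 2·atan2(ρ, z) = 2·atan2(0.40357, 0.780) = 0.95493 rad
ℓ = θ/κ = 0.95493/1.04650 = 0.91249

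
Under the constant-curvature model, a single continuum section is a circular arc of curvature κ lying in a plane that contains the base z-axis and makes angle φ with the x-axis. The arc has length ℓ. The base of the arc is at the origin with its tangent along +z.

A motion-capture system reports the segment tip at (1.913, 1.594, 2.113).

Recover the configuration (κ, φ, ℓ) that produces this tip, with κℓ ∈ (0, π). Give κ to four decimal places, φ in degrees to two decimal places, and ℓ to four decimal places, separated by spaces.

0.4670 39.80 3.7140

ρ = √(x²+y²) = √(1.913² + 1.594²) = 2.49006
φ = atan2(y, x) mod 360° = atan2(1.594, 1.913) = 39.8026°
|p|² = ρ² + z² = 2.49006² + 2.113² = 10.66517
κ = 2ρ / |p|² = 2×2.49006 / 10.66517 = 0.46695
θ = 2·atan2(ρ, z) = 2·atan2(2.49006, 2.113) = 1.73426 rad
ℓ = θ/κ = 1.73426/0.46695 = 3.71401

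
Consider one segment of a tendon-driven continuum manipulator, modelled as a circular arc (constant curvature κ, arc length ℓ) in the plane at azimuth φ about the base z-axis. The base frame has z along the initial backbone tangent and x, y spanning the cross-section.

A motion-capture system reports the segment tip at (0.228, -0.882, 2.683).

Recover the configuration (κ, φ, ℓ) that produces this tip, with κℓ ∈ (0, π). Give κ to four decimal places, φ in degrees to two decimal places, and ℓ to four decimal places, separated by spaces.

ρ = √(x²+y²) = √(0.228² + -0.882²) = 0.91099
φ = atan2(y, x) mod 360° = atan2(-0.882, 0.228) = 284.4939°
|p|² = ρ² + z² = 0.91099² + 2.683² = 8.02840
κ = 2ρ / |p|² = 2×0.91099 / 8.02840 = 0.22694
θ = 2·atan2(ρ, z) = 2·atan2(0.91099, 2.683) = 0.65466 rad
ℓ = θ/κ = 0.65466/0.22694 = 2.88468

0.2269 284.49 2.8847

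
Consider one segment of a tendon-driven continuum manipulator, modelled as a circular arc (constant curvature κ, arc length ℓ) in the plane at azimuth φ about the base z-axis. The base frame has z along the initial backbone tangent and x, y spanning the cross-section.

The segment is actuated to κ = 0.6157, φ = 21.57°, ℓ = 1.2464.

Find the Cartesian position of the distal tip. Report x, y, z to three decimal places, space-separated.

0.423 0.167 1.128

θ = κ·ℓ = 0.6157 × 1.2464 = 0.76741 rad
ρ = (1 − cos θ)/κ = (1 − 0.71971)/0.6157 = 0.45523
z = sin θ / κ = 0.69427/0.6157 = 1.12761
x = ρ cos φ = 0.45523 × cos(21.57°) = 0.42335
y = ρ sin φ = 0.45523 × sin(21.57°) = 0.16736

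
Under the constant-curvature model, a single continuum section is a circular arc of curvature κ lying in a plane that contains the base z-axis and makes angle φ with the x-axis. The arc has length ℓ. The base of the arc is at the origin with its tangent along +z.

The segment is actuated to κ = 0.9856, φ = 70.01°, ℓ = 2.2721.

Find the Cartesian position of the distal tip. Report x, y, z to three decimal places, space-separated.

0.562 1.545 0.796

θ = κ·ℓ = 0.9856 × 2.2721 = 2.23938 rad
ρ = (1 − cos θ)/κ = (1 − -0.61988)/0.9856 = 1.64354
z = sin θ / κ = 0.78470/0.9856 = 0.79616
x = ρ cos φ = 1.64354 × cos(70.01°) = 0.56186
y = ρ sin φ = 1.64354 × sin(70.01°) = 1.54452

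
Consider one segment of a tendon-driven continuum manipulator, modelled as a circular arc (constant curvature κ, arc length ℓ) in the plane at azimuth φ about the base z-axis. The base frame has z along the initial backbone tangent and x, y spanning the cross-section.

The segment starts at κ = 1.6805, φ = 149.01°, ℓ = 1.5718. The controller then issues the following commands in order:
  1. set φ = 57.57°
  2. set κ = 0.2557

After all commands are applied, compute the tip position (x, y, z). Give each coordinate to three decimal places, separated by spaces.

initial: κ=1.6805, φ=149.01°, ℓ=1.5718
cmd 1: set φ=57.57° → (κ,φ,ℓ)=(1.6805,57.57°,1.5718) → tip=(0.5991,0.9430,0.2854)
cmd 2: set κ=0.2557 → (κ,φ,ℓ)=(0.2557,57.57°,1.5718) → tip=(0.1671,0.2630,1.5298)

0.167 0.263 1.530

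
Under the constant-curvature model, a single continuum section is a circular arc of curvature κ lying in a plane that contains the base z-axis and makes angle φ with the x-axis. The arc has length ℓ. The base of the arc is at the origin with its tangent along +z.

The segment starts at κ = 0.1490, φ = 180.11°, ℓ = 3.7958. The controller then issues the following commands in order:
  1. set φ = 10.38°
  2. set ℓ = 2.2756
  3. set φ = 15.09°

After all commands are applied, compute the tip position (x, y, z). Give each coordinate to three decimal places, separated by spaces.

0.369 0.099 2.232

initial: κ=0.1490, φ=180.11°, ℓ=3.7958
cmd 1: set φ=10.38° → (κ,φ,ℓ)=(0.1490,10.38°,3.7958) → tip=(1.0280,0.1883,3.5966)
cmd 2: set ℓ=2.2756 → (κ,φ,ℓ)=(0.1490,10.38°,2.2756) → tip=(0.3759,0.0688,2.2322)
cmd 3: set φ=15.09° → (κ,φ,ℓ)=(0.1490,15.09°,2.2756) → tip=(0.3689,0.0995,2.2322)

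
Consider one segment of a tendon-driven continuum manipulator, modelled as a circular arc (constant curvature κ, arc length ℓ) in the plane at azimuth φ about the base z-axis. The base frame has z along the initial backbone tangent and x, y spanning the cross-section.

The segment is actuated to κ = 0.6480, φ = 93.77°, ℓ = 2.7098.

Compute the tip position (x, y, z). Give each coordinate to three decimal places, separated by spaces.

θ = κ·ℓ = 0.6480 × 2.7098 = 1.75595 rad
ρ = (1 − cos θ)/κ = (1 − -0.18410)/0.6480 = 1.82731
z = sin θ / κ = 0.98291/0.6480 = 1.51683
x = ρ cos φ = 1.82731 × cos(93.77°) = -0.12015
y = ρ sin φ = 1.82731 × sin(93.77°) = 1.82336

-0.120 1.823 1.517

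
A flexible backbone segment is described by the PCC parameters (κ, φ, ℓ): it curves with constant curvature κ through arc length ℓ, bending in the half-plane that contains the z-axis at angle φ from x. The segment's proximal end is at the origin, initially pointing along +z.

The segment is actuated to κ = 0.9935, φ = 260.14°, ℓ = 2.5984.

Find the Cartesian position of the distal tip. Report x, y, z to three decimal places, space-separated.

θ = κ·ℓ = 0.9935 × 2.5984 = 2.58151 rad
ρ = (1 − cos θ)/κ = (1 − -0.84721)/0.9935 = 1.85930
z = sin θ / κ = 0.53126/0.9935 = 0.53473
x = ρ cos φ = 1.85930 × cos(260.14°) = -0.31839
y = ρ sin φ = 1.85930 × sin(260.14°) = -1.83183

-0.318 -1.832 0.535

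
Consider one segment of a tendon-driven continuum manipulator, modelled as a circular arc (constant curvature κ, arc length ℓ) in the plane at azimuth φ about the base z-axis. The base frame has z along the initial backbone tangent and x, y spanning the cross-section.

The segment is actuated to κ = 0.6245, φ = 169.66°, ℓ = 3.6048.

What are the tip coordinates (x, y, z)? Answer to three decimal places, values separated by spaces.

-2.566 0.468 1.245

θ = κ·ℓ = 0.6245 × 3.6048 = 2.25120 rad
ρ = (1 − cos θ)/κ = (1 − -0.62910)/0.6245 = 2.60865
z = sin θ / κ = 0.77732/0.6245 = 1.24471
x = ρ cos φ = 2.60865 × cos(169.66°) = -2.56629
y = ρ sin φ = 2.60865 × sin(169.66°) = 0.46822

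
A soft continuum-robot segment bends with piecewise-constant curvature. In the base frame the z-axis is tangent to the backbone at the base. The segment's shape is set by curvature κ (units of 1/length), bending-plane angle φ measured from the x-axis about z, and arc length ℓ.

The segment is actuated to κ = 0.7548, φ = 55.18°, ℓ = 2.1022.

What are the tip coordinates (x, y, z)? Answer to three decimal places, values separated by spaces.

0.769 1.105 1.325

θ = κ·ℓ = 0.7548 × 2.1022 = 1.58674 rad
ρ = (1 − cos θ)/κ = (1 − -0.01594)/0.7548 = 1.34598
z = sin θ / κ = 0.99987/0.7548 = 1.32469
x = ρ cos φ = 1.34598 × cos(55.18°) = 0.76855
y = ρ sin φ = 1.34598 × sin(55.18°) = 1.10498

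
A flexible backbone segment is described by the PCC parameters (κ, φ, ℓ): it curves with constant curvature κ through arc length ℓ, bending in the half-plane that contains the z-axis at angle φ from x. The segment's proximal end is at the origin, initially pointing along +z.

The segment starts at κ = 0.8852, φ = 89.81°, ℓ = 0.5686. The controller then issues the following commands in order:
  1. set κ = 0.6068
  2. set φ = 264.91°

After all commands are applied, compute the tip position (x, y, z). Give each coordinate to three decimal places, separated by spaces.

initial: κ=0.8852, φ=89.81°, ℓ=0.5686
cmd 1: set κ=0.6068 → (κ,φ,ℓ)=(0.6068,89.81°,0.5686) → tip=(0.0003,0.0971,0.5574)
cmd 2: set φ=264.91° → (κ,φ,ℓ)=(0.6068,264.91°,0.5686) → tip=(-0.0086,-0.0967,0.5574)

-0.009 -0.097 0.557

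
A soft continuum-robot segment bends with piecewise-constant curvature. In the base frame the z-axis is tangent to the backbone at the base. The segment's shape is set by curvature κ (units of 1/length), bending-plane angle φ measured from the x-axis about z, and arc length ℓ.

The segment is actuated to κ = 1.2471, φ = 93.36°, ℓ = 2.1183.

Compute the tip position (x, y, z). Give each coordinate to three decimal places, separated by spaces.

θ = κ·ℓ = 1.2471 × 2.1183 = 2.64173 rad
ρ = (1 − cos θ)/κ = (1 − -0.87765)/1.2471 = 1.50561
z = sin θ / κ = 0.47930/1.2471 = 0.38433
x = ρ cos φ = 1.50561 × cos(93.36°) = -0.08824
y = ρ sin φ = 1.50561 × sin(93.36°) = 1.50302

-0.088 1.503 0.384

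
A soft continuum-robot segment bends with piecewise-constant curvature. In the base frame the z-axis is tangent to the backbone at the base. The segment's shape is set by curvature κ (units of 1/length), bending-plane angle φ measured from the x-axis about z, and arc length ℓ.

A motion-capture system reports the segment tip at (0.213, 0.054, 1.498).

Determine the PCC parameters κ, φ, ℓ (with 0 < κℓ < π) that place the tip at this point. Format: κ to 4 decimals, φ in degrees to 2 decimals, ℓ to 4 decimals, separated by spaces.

ρ = √(x²+y²) = √(0.213² + 0.054²) = 0.21974
φ = atan2(y, x) mod 360° = atan2(0.054, 0.213) = 14.2260°
|p|² = ρ² + z² = 0.21974² + 1.498² = 2.29229
κ = 2ρ / |p|² = 2×0.21974 / 2.29229 = 0.19172
θ = 2·atan2(ρ, z) = 2·atan2(0.21974, 1.498) = 0.29130 rad
ℓ = θ/κ = 0.29130/0.19172 = 1.51940

0.1917 14.23 1.5194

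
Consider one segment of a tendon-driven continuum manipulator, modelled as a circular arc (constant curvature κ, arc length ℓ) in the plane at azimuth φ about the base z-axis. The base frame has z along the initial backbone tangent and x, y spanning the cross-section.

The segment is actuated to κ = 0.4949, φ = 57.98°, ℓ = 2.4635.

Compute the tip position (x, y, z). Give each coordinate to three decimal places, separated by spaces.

0.702 1.123 1.897

θ = κ·ℓ = 0.4949 × 2.4635 = 1.21919 rad
ρ = (1 − cos θ)/κ = (1 − 0.34441)/0.4949 = 1.32469
z = sin θ / κ = 0.93882/0.4949 = 1.89699
x = ρ cos φ = 1.32469 × cos(57.98°) = 0.70237
y = ρ sin φ = 1.32469 × sin(57.98°) = 1.12316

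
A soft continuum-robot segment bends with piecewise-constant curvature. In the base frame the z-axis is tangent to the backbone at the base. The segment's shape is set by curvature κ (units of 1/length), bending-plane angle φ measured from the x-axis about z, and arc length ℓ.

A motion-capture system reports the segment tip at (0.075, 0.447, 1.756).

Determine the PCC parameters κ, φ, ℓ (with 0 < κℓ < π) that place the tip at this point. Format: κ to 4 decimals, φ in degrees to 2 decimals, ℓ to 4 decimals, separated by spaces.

0.2756 80.48 1.8330

ρ = √(x²+y²) = √(0.075² + 0.447²) = 0.45325
φ = atan2(y, x) mod 360° = atan2(0.447, 0.075) = 80.4753°
|p|² = ρ² + z² = 0.45325² + 1.756² = 3.28897
κ = 2ρ / |p|² = 2×0.45325 / 3.28897 = 0.27562
θ = 2·atan2(ρ, z) = 2·atan2(0.45325, 1.756) = 0.50520 rad
ℓ = θ/κ = 0.50520/0.27562 = 1.83298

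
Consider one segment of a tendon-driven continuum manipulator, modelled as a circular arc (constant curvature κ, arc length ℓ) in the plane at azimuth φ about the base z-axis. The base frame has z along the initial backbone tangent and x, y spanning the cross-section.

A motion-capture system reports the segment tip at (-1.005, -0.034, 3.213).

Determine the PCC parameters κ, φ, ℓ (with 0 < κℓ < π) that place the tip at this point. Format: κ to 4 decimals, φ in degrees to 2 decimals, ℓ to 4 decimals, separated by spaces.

ρ = √(x²+y²) = √(-1.005² + -0.034²) = 1.00557
φ = atan2(y, x) mod 360° = atan2(-0.034, -1.005) = 181.9376°
|p|² = ρ² + z² = 1.00557² + 3.213² = 11.33455
κ = 2ρ / |p|² = 2×1.00557 / 11.33455 = 0.17744
θ = 2·atan2(ρ, z) = 2·atan2(1.00557, 3.213) = 0.60663 rad
ℓ = θ/κ = 0.60663/0.17744 = 3.41886

0.1774 181.94 3.4189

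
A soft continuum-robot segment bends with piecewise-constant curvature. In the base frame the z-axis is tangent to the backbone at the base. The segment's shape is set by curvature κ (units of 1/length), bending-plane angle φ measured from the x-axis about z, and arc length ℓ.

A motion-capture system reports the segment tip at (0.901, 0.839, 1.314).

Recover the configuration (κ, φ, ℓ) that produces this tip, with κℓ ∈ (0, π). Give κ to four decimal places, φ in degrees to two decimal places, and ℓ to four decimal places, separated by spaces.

ρ = √(x²+y²) = √(0.901² + 0.839²) = 1.23115
φ = atan2(y, x) mod 360° = atan2(0.839, 0.901) = 42.9593°
|p|² = ρ² + z² = 1.23115² + 1.314² = 3.24232
κ = 2ρ / |p|² = 2×1.23115 / 3.24232 = 0.75942
θ = 2·atan2(ρ, z) = 2·atan2(1.23115, 1.314) = 1.50571 rad
ℓ = θ/κ = 1.50571/0.75942 = 1.98270

0.7594 42.96 1.9827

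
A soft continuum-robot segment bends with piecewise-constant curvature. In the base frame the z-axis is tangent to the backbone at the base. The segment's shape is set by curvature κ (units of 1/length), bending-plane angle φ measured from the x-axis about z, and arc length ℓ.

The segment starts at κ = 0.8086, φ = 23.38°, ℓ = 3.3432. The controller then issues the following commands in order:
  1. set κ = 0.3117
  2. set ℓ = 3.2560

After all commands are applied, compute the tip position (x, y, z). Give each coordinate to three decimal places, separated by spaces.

1.391 0.601 2.725

initial: κ=0.8086, φ=23.38°, ℓ=3.3432
cmd 1: set κ=0.3117 → (κ,φ,ℓ)=(0.3117,23.38°,3.3432) → tip=(1.4594,0.6309,2.7701)
cmd 2: set ℓ=3.2560 → (κ,φ,ℓ)=(0.3117,23.38°,3.2560) → tip=(1.3908,0.6013,2.7251)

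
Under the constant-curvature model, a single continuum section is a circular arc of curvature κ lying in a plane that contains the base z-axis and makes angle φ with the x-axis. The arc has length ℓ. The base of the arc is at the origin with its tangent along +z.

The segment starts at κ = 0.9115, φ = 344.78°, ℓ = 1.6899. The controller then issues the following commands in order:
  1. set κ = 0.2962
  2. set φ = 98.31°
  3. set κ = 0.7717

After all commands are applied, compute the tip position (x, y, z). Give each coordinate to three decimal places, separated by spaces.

initial: κ=0.9115, φ=344.78°, ℓ=1.6899
cmd 1: set κ=0.2962 → (κ,φ,ℓ)=(0.2962,344.78°,1.6899) → tip=(0.3997,-0.1087,1.6202)
cmd 2: set φ=98.31° → (κ,φ,ℓ)=(0.2962,98.31°,1.6899) → tip=(-0.0599,0.4098,1.6202)
cmd 3: set κ=0.7717 → (κ,φ,ℓ)=(0.7717,98.31°,1.6899) → tip=(-0.1379,0.9443,1.2500)

-0.138 0.944 1.250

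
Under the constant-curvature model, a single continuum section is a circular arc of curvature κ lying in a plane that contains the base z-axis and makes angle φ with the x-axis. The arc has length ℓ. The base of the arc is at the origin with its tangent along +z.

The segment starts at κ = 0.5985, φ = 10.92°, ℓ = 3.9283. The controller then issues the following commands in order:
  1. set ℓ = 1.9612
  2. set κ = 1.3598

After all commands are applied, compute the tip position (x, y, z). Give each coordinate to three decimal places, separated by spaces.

initial: κ=0.5985, φ=10.92°, ℓ=3.9283
cmd 1: set ℓ=1.9612 → (κ,φ,ℓ)=(0.5985,10.92°,1.9612) → tip=(1.0062,0.1941,1.5409)
cmd 2: set κ=1.3598 → (κ,φ,ℓ)=(1.3598,10.92°,1.9612) → tip=(1.3643,0.2632,0.3362)

1.364 0.263 0.336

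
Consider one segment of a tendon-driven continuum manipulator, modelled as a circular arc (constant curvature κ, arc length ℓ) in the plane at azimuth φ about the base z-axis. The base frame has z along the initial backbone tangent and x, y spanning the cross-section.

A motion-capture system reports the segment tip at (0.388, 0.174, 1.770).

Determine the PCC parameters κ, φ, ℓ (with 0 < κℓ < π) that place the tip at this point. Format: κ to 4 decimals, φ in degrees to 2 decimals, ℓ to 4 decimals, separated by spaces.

0.2566 24.15 1.8373

ρ = √(x²+y²) = √(0.388² + 0.174²) = 0.42523
φ = atan2(y, x) mod 360° = atan2(0.174, 0.388) = 24.1540°
|p|² = ρ² + z² = 0.42523² + 1.770² = 3.31372
κ = 2ρ / |p|² = 2×0.42523 / 3.31372 = 0.25665
θ = 2·atan2(ρ, z) = 2·atan2(0.42523, 1.770) = 0.47155 rad
ℓ = θ/κ = 0.47155/0.25665 = 1.83734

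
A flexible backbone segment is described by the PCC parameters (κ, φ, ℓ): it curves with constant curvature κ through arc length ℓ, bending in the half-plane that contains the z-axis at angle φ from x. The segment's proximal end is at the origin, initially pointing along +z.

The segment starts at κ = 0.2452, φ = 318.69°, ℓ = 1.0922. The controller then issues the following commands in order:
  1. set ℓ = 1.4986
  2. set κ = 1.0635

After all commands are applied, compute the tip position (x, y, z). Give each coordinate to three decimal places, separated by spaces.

initial: κ=0.2452, φ=318.69°, ℓ=1.0922
cmd 1: set ℓ=1.4986 → (κ,φ,ℓ)=(0.2452,318.69°,1.4986) → tip=(0.2045,-0.1797,1.4651)
cmd 2: set κ=1.0635 → (κ,φ,ℓ)=(1.0635,318.69°,1.4986) → tip=(0.7225,-0.6350,0.9400)

0.723 -0.635 0.940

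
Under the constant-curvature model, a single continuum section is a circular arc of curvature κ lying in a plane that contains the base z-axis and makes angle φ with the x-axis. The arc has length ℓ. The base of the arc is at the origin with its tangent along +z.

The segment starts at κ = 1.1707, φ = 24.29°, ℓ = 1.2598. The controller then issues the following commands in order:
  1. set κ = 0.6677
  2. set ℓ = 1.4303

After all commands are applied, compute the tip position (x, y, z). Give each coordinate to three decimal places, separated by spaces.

initial: κ=1.1707, φ=24.29°, ℓ=1.2598
cmd 1: set κ=0.6677 → (κ,φ,ℓ)=(0.6677,24.29°,1.2598) → tip=(0.4551,0.2054,1.1164)
cmd 2: set ℓ=1.4303 → (κ,φ,ℓ)=(0.6677,24.29°,1.4303) → tip=(0.5766,0.2602,1.2226)

0.577 0.260 1.223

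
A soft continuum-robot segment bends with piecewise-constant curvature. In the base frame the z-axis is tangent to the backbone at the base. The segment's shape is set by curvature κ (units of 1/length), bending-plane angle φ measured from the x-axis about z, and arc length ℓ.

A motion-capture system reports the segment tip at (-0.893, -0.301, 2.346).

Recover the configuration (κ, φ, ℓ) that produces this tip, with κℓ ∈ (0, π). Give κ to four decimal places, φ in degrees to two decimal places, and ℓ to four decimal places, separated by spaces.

ρ = √(x²+y²) = √(-0.893² + -0.301²) = 0.94236
φ = atan2(y, x) mod 360° = atan2(-0.301, -0.893) = 198.6272°
|p|² = ρ² + z² = 0.94236² + 2.346² = 6.39177
κ = 2ρ / |p|² = 2×0.94236 / 6.39177 = 0.29487
θ = 2·atan2(ρ, z) = 2·atan2(0.94236, 2.346) = 0.76392 rad
ℓ = θ/κ = 0.76392/0.29487 = 2.59073

0.2949 198.63 2.5907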